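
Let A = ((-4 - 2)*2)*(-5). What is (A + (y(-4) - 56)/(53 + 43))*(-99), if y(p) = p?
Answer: -47025/8 ≈ -5878.1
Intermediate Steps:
A = 60 (A = -6*2*(-5) = -12*(-5) = 60)
(A + (y(-4) - 56)/(53 + 43))*(-99) = (60 + (-4 - 56)/(53 + 43))*(-99) = (60 - 60/96)*(-99) = (60 - 60*1/96)*(-99) = (60 - 5/8)*(-99) = (475/8)*(-99) = -47025/8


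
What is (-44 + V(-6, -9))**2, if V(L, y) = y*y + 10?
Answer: 2209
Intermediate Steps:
V(L, y) = 10 + y**2 (V(L, y) = y**2 + 10 = 10 + y**2)
(-44 + V(-6, -9))**2 = (-44 + (10 + (-9)**2))**2 = (-44 + (10 + 81))**2 = (-44 + 91)**2 = 47**2 = 2209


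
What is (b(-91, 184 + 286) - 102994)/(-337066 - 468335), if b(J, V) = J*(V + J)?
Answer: 137483/805401 ≈ 0.17070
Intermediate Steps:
b(J, V) = J*(J + V)
(b(-91, 184 + 286) - 102994)/(-337066 - 468335) = (-91*(-91 + (184 + 286)) - 102994)/(-337066 - 468335) = (-91*(-91 + 470) - 102994)/(-805401) = (-91*379 - 102994)*(-1/805401) = (-34489 - 102994)*(-1/805401) = -137483*(-1/805401) = 137483/805401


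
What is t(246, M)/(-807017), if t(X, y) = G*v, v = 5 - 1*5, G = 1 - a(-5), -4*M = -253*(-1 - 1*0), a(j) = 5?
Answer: 0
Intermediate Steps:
M = -253/4 (M = -(-253)*(-1 - 1*0)/4 = -(-253)*(-1 + 0)/4 = -(-253)*(-1)/4 = -¼*253 = -253/4 ≈ -63.250)
G = -4 (G = 1 - 1*5 = 1 - 5 = -4)
v = 0 (v = 5 - 5 = 0)
t(X, y) = 0 (t(X, y) = -4*0 = 0)
t(246, M)/(-807017) = 0/(-807017) = 0*(-1/807017) = 0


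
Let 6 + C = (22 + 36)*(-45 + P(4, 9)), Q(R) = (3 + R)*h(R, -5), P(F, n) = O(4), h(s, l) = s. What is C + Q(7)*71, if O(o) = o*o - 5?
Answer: 2992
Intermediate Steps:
O(o) = -5 + o² (O(o) = o² - 5 = -5 + o²)
P(F, n) = 11 (P(F, n) = -5 + 4² = -5 + 16 = 11)
Q(R) = R*(3 + R) (Q(R) = (3 + R)*R = R*(3 + R))
C = -1978 (C = -6 + (22 + 36)*(-45 + 11) = -6 + 58*(-34) = -6 - 1972 = -1978)
C + Q(7)*71 = -1978 + (7*(3 + 7))*71 = -1978 + (7*10)*71 = -1978 + 70*71 = -1978 + 4970 = 2992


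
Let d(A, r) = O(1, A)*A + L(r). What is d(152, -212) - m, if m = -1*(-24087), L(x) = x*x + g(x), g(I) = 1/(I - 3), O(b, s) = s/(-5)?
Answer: 3490782/215 ≈ 16236.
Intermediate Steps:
O(b, s) = -s/5 (O(b, s) = s*(-⅕) = -s/5)
g(I) = 1/(-3 + I)
L(x) = x² + 1/(-3 + x) (L(x) = x*x + 1/(-3 + x) = x² + 1/(-3 + x))
d(A, r) = -A²/5 + (1 + r²*(-3 + r))/(-3 + r) (d(A, r) = (-A/5)*A + (1 + r²*(-3 + r))/(-3 + r) = -A²/5 + (1 + r²*(-3 + r))/(-3 + r))
m = 24087
d(152, -212) - m = (5 + (-3 - 212)*(-1*152² + 5*(-212)²))/(5*(-3 - 212)) - 1*24087 = (⅕)*(5 - 215*(-1*23104 + 5*44944))/(-215) - 24087 = (⅕)*(-1/215)*(5 - 215*(-23104 + 224720)) - 24087 = (⅕)*(-1/215)*(5 - 215*201616) - 24087 = (⅕)*(-1/215)*(5 - 43347440) - 24087 = (⅕)*(-1/215)*(-43347435) - 24087 = 8669487/215 - 24087 = 3490782/215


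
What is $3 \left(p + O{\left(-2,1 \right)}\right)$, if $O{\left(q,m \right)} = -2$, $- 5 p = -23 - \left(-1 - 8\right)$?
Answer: $\frac{12}{5} \approx 2.4$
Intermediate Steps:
$p = \frac{14}{5}$ ($p = - \frac{-23 - \left(-1 - 8\right)}{5} = - \frac{-23 - -9}{5} = - \frac{-23 + 9}{5} = \left(- \frac{1}{5}\right) \left(-14\right) = \frac{14}{5} \approx 2.8$)
$3 \left(p + O{\left(-2,1 \right)}\right) = 3 \left(\frac{14}{5} - 2\right) = 3 \cdot \frac{4}{5} = \frac{12}{5}$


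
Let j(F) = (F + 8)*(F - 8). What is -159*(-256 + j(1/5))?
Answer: 1271841/25 ≈ 50874.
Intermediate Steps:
j(F) = (-8 + F)*(8 + F) (j(F) = (8 + F)*(-8 + F) = (-8 + F)*(8 + F))
-159*(-256 + j(1/5)) = -159*(-256 + (-64 + (1/5)**2)) = -159*(-256 + (-64 + 1/25)) = -159*(-256 - 1599/25) = -159*(-7999/25) = 1271841/25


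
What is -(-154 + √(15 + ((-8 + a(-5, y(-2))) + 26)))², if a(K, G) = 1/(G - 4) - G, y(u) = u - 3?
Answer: -213785/9 + 308*√341/3 ≈ -21858.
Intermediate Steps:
y(u) = -3 + u
a(K, G) = 1/(-4 + G) - G
-(-154 + √(15 + ((-8 + a(-5, y(-2))) + 26)))² = -(-154 + √(15 + ((-8 + (1 - (-3 - 2)² + 4*(-3 - 2))/(-4 + (-3 - 2))) + 26)))² = -(-154 + √(15 + ((-8 + (1 - 1*(-5)² + 4*(-5))/(-4 - 5)) + 26)))² = -(-154 + √(15 + ((-8 + (1 - 1*25 - 20)/(-9)) + 26)))² = -(-154 + √(15 + ((-8 - (1 - 25 - 20)/9) + 26)))² = -(-154 + √(15 + ((-8 - ⅑*(-44)) + 26)))² = -(-154 + √(15 + ((-8 + 44/9) + 26)))² = -(-154 + √(15 + (-28/9 + 26)))² = -(-154 + √(15 + 206/9))² = -(-154 + √(341/9))² = -(-154 + √341/3)²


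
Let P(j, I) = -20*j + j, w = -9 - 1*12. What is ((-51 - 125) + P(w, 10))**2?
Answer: 49729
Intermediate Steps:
w = -21 (w = -9 - 12 = -21)
P(j, I) = -19*j
((-51 - 125) + P(w, 10))**2 = ((-51 - 125) - 19*(-21))**2 = (-176 + 399)**2 = 223**2 = 49729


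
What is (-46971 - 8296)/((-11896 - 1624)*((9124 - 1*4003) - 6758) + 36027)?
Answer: -55267/22168267 ≈ -0.0024931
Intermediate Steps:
(-46971 - 8296)/((-11896 - 1624)*((9124 - 1*4003) - 6758) + 36027) = -55267/(-13520*((9124 - 4003) - 6758) + 36027) = -55267/(-13520*(5121 - 6758) + 36027) = -55267/(-13520*(-1637) + 36027) = -55267/(22132240 + 36027) = -55267/22168267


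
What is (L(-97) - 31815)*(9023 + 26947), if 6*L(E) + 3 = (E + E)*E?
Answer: -1031589625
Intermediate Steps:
L(E) = -1/2 + E**2/3 (L(E) = -1/2 + ((E + E)*E)/6 = -1/2 + ((2*E)*E)/6 = -1/2 + (2*E**2)/6 = -1/2 + E**2/3)
(L(-97) - 31815)*(9023 + 26947) = ((-1/2 + (1/3)*(-97)**2) - 31815)*(9023 + 26947) = ((-1/2 + (1/3)*9409) - 31815)*35970 = ((-1/2 + 9409/3) - 31815)*35970 = (18815/6 - 31815)*35970 = -172075/6*35970 = -1031589625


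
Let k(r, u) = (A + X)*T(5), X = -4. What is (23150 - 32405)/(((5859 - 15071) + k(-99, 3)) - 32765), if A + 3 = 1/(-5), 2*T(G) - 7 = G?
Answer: 46275/210101 ≈ 0.22025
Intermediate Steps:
T(G) = 7/2 + G/2
A = -16/5 (A = -3 + 1/(-5) = -3 - ⅕ = -16/5 ≈ -3.2000)
k(r, u) = -216/5 (k(r, u) = (-16/5 - 4)*(7/2 + (½)*5) = -36*(7/2 + 5/2)/5 = -36/5*6 = -216/5)
(23150 - 32405)/(((5859 - 15071) + k(-99, 3)) - 32765) = (23150 - 32405)/(((5859 - 15071) - 216/5) - 32765) = -9255/((-9212 - 216/5) - 32765) = -9255/(-46276/5 - 32765) = -9255/(-210101/5) = -9255*(-5/210101) = 46275/210101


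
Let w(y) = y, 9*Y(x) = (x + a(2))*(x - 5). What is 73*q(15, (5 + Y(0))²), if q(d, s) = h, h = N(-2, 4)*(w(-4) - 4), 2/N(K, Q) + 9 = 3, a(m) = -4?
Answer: 584/3 ≈ 194.67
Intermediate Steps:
Y(x) = (-5 + x)*(-4 + x)/9 (Y(x) = ((x - 4)*(x - 5))/9 = ((-4 + x)*(-5 + x))/9 = ((-5 + x)*(-4 + x))/9 = (-5 + x)*(-4 + x)/9)
N(K, Q) = -⅓ (N(K, Q) = 2/(-9 + 3) = 2/(-6) = 2*(-⅙) = -⅓)
h = 8/3 (h = -(-4 - 4)/3 = -⅓*(-8) = 8/3 ≈ 2.6667)
q(d, s) = 8/3
73*q(15, (5 + Y(0))²) = 73*(8/3) = 584/3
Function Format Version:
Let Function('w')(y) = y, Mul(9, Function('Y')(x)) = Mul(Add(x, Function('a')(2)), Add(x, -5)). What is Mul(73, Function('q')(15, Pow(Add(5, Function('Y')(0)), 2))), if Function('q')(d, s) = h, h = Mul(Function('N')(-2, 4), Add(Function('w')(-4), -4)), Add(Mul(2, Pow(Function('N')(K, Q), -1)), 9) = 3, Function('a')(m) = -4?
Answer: Rational(584, 3) ≈ 194.67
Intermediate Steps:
Function('Y')(x) = Mul(Rational(1, 9), Add(-5, x), Add(-4, x)) (Function('Y')(x) = Mul(Rational(1, 9), Mul(Add(x, -4), Add(x, -5))) = Mul(Rational(1, 9), Mul(Add(-4, x), Add(-5, x))) = Mul(Rational(1, 9), Mul(Add(-5, x), Add(-4, x))) = Mul(Rational(1, 9), Add(-5, x), Add(-4, x)))
Function('N')(K, Q) = Rational(-1, 3) (Function('N')(K, Q) = Mul(2, Pow(Add(-9, 3), -1)) = Mul(2, Pow(-6, -1)) = Mul(2, Rational(-1, 6)) = Rational(-1, 3))
h = Rational(8, 3) (h = Mul(Rational(-1, 3), Add(-4, -4)) = Mul(Rational(-1, 3), -8) = Rational(8, 3) ≈ 2.6667)
Function('q')(d, s) = Rational(8, 3)
Mul(73, Function('q')(15, Pow(Add(5, Function('Y')(0)), 2))) = Mul(73, Rational(8, 3)) = Rational(584, 3)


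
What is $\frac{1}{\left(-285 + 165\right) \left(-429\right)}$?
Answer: $\frac{1}{51480} \approx 1.9425 \cdot 10^{-5}$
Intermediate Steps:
$\frac{1}{\left(-285 + 165\right) \left(-429\right)} = \frac{1}{\left(-120\right) \left(-429\right)} = \frac{1}{51480}$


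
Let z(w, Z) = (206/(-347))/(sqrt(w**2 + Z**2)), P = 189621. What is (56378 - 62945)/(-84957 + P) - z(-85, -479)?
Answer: -2189/34888 + 103*sqrt(236666)/41061551 ≈ -0.061523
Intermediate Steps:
z(w, Z) = -206/(347*sqrt(Z**2 + w**2)) (z(w, Z) = (206*(-1/347))/(sqrt(Z**2 + w**2)) = -206/(347*sqrt(Z**2 + w**2)))
(56378 - 62945)/(-84957 + P) - z(-85, -479) = (56378 - 62945)/(-84957 + 189621) - (-206)/(347*sqrt((-479)**2 + (-85)**2)) = -6567/104664 - (-206)/(347*sqrt(229441 + 7225)) = -6567*1/104664 - (-206)/(347*sqrt(236666)) = -2189/34888 - (-206)*sqrt(236666)/236666/347 = -2189/34888 - (-103)*sqrt(236666)/41061551 = -2189/34888 + 103*sqrt(236666)/41061551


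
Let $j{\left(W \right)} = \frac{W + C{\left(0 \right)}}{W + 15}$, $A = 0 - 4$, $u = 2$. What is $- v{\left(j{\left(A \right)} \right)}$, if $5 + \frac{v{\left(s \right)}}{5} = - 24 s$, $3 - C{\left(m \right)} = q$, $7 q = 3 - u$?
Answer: $\frac{965}{77} \approx 12.532$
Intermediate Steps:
$q = \frac{1}{7}$ ($q = \frac{3 - 2}{7} = \frac{1}{7} \cdot 1 = \frac{1}{7} \approx 0.14286$)
$C{\left(m \right)} = \frac{20}{7}$ ($C{\left(m \right)} = 3 - \frac{1}{7} = \frac{20}{7}$)
$A = -4$ ($A = 0 - 4 = -4$)
$j{\left(W \right)} = \frac{\frac{20}{7} + W}{15 + W}$ ($j{\left(W \right)} = \frac{W + \frac{20}{7}}{W + 15} = \frac{\frac{20}{7} + W}{15 + W}$)
$v{\left(s \right)} = -25 - 120 s$ ($v{\left(s \right)} = -25 + 5 \left(- 24 s\right) = -25 - 120 s$)
$- v{\left(j{\left(A \right)} \right)} = - (-25 - 120 \frac{\frac{20}{7} - 4}{15 - 4}) = - (-25 - 120 \cdot \frac{1}{11} \left(- \frac{8}{7}\right)) = - (-25 - - \frac{960}{77}) = - (-25 + \frac{960}{77}) = \left(-1\right) \left(- \frac{965}{77}\right) = \frac{965}{77}$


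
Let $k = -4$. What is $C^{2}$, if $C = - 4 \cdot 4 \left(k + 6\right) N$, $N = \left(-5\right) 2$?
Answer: $102400$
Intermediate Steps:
$N = -10$
$C = 320$ ($C = - 4 \cdot 4 \left(-4 + 6\right) \left(-10\right) = - 4 \cdot 4 \cdot 2 \left(-10\right) = - 4 \cdot 4 \left(-20\right) = \left(-4\right) \left(-80\right) = 320$)
$C^{2} = 320^{2} = 102400$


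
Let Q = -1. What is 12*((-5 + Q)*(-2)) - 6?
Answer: 138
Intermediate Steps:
12*((-5 + Q)*(-2)) - 6 = 12*((-5 - 1)*(-2)) - 6 = 12*(-6*(-2)) - 6 = 12*12 - 6 = 144 - 6 = 138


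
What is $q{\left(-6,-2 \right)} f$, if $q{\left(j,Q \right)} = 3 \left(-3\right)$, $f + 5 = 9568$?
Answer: $-86067$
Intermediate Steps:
$f = 9563$ ($f = -5 + 9568 = 9563$)
$q{\left(j,Q \right)} = -9$
$q{\left(-6,-2 \right)} f = \left(-9\right) 9563 = -86067$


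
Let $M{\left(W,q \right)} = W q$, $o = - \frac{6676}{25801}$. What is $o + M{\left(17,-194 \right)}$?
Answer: $- \frac{85098374}{25801} \approx -3298.3$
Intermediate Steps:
$o = - \frac{6676}{25801}$ ($o = \left(-6676\right) \frac{1}{25801} = - \frac{6676}{25801} \approx -0.25875$)
$o + M{\left(17,-194 \right)} = - \frac{6676}{25801} + 17 \left(-194\right) = - \frac{6676}{25801} - 3298 = - \frac{85098374}{25801}$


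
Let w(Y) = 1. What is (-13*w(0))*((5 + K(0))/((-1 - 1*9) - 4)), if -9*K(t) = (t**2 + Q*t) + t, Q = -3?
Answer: 65/14 ≈ 4.6429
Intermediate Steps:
K(t) = -t**2/9 + 2*t/9 (K(t) = -((t**2 - 3*t) + t)/9 = -(t**2 - 2*t)/9 = -t**2/9 + 2*t/9)
(-13*w(0))*((5 + K(0))/((-1 - 1*9) - 4)) = (-13*1)*((5 + (1/9)*0*(2 - 1*0))/((-1 - 1*9) - 4)) = -13*(5 + (1/9)*0*(2 + 0))/((-1 - 9) - 4) = -13*(5 + (1/9)*0*2)/(-10 - 4) = -13*(5 + 0)/(-14) = -65*(-1)/14 = -13*(-5/14) = 65/14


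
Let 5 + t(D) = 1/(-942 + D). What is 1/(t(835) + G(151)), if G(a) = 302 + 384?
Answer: 107/72866 ≈ 0.0014684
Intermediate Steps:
G(a) = 686
t(D) = -5 + 1/(-942 + D)
1/(t(835) + G(151)) = 1/((4711 - 5*835)/(-942 + 835) + 686) = 1/((4711 - 4175)/(-107) + 686) = 1/(-1/107*536 + 686) = 1/(-536/107 + 686) = 1/(72866/107) = 107/72866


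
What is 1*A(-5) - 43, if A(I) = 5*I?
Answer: -68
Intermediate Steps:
1*A(-5) - 43 = 1*(5*(-5)) - 43 = 1*(-25) - 43 = -25 - 43 = -68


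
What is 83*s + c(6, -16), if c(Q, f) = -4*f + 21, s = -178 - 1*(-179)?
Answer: 168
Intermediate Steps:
s = 1 (s = -178 + 179 = 1)
c(Q, f) = 21 - 4*f
83*s + c(6, -16) = 83*1 + (21 - 4*(-16)) = 83 + (21 + 64) = 83 + 85 = 168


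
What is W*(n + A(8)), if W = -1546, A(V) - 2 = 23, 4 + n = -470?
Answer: 694154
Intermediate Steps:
n = -474 (n = -4 - 470 = -474)
A(V) = 25 (A(V) = 2 + 23 = 25)
W*(n + A(8)) = -1546*(-474 + 25) = -1546*(-449) = 694154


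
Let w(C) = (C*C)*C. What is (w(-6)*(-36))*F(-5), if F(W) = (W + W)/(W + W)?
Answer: 7776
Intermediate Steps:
w(C) = C**3 (w(C) = C**2*C = C**3)
F(W) = 1 (F(W) = (2*W)/((2*W)) = (2*W)*(1/(2*W)) = 1)
(w(-6)*(-36))*F(-5) = ((-6)**3*(-36))*1 = -216*(-36)*1 = 7776*1 = 7776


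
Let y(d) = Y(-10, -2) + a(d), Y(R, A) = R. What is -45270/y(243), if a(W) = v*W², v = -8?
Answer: 22635/236201 ≈ 0.095829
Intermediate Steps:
a(W) = -8*W²
y(d) = -10 - 8*d²
-45270/y(243) = -45270/(-10 - 8*243²) = -45270/(-10 - 8*59049) = -45270/(-10 - 472392) = -45270/(-472402) = -45270*(-1/472402) = 22635/236201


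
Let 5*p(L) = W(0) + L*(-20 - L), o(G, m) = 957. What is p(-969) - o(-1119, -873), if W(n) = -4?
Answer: -184874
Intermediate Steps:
p(L) = -⅘ + L*(-20 - L)/5 (p(L) = (-4 + L*(-20 - L))/5 = -⅘ + L*(-20 - L)/5)
p(-969) - o(-1119, -873) = (-⅘ - 4*(-969) - ⅕*(-969)²) - 1*957 = (-⅘ + 3876 - ⅕*938961) - 957 = (-⅘ + 3876 - 938961/5) - 957 = -183917 - 957 = -184874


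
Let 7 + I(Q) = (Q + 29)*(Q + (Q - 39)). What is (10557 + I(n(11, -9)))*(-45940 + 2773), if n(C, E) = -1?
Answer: -405856134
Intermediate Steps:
I(Q) = -7 + (-39 + 2*Q)*(29 + Q) (I(Q) = -7 + (Q + 29)*(Q + (Q - 39)) = -7 + (29 + Q)*(Q + (-39 + Q)) = -7 + (29 + Q)*(-39 + 2*Q) = -7 + (-39 + 2*Q)*(29 + Q))
(10557 + I(n(11, -9)))*(-45940 + 2773) = (10557 + (-1138 + 2*(-1)**2 + 19*(-1)))*(-45940 + 2773) = (10557 + (-1138 + 2*1 - 19))*(-43167) = (10557 + (-1138 + 2 - 19))*(-43167) = (10557 - 1155)*(-43167) = 9402*(-43167) = -405856134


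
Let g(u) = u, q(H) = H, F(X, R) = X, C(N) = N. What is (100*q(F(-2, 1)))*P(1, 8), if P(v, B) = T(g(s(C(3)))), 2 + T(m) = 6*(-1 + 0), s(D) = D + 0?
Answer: 1600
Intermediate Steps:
s(D) = D
T(m) = -8 (T(m) = -2 + 6*(-1 + 0) = -2 + 6*(-1) = -2 - 6 = -8)
P(v, B) = -8
(100*q(F(-2, 1)))*P(1, 8) = (100*(-2))*(-8) = -200*(-8) = 1600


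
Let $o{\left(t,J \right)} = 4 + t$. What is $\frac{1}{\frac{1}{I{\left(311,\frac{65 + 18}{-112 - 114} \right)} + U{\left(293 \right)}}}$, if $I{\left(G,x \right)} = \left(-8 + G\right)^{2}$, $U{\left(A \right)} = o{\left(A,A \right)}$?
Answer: $92106$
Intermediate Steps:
$U{\left(A \right)} = 4 + A$
$\frac{1}{\frac{1}{I{\left(311,\frac{65 + 18}{-112 - 114} \right)} + U{\left(293 \right)}}} = \frac{1}{\frac{1}{\left(-8 + 311\right)^{2} + \left(4 + 293\right)}} = \frac{1}{\frac{1}{303^{2} + 297}} = \frac{1}{\frac{1}{91809 + 297}} = \frac{1}{\frac{1}{92106}} = 92106$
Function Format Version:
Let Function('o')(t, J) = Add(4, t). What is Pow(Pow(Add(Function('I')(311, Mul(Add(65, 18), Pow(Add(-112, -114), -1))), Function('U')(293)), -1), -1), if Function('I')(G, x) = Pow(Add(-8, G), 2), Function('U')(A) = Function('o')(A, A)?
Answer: 92106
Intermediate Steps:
Function('U')(A) = Add(4, A)
Pow(Pow(Add(Function('I')(311, Mul(Add(65, 18), Pow(Add(-112, -114), -1))), Function('U')(293)), -1), -1) = Pow(Pow(Add(Pow(Add(-8, 311), 2), Add(4, 293)), -1), -1) = Pow(Pow(Add(Pow(303, 2), 297), -1), -1) = Pow(Pow(Add(91809, 297), -1), -1) = Pow(Pow(92106, -1), -1) = Pow(Rational(1, 92106), -1) = 92106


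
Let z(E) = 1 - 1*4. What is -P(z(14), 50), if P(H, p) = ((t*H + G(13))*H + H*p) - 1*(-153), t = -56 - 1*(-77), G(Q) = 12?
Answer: -156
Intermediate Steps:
z(E) = -3 (z(E) = 1 - 4 = -3)
t = 21 (t = -56 + 77 = 21)
P(H, p) = 153 + H*p + H*(12 + 21*H) (P(H, p) = ((21*H + 12)*H + H*p) - 1*(-153) = ((12 + 21*H)*H + H*p) + 153 = (H*(12 + 21*H) + H*p) + 153 = (H*p + H*(12 + 21*H)) + 153 = 153 + H*p + H*(12 + 21*H))
-P(z(14), 50) = -(153 + 12*(-3) + 21*(-3)² - 3*50) = -(153 - 36 + 21*9 - 150) = -(153 - 36 + 189 - 150) = -1*156 = -156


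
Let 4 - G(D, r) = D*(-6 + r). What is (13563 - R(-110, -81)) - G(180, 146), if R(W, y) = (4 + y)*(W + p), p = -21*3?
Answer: 25438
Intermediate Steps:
G(D, r) = 4 - D*(-6 + r)
p = -63
R(W, y) = (-63 + W)*(4 + y) (R(W, y) = (4 + y)*(W - 63) = (4 + y)*(-63 + W) = (-63 + W)*(4 + y))
(13563 - R(-110, -81)) - G(180, 146) = (13563 - (-252 - 63*(-81) + 4*(-110) - 110*(-81))) - (4 + 6*180 - 1*180*146) = (13563 - (-252 + 5103 - 440 + 8910)) - (4 + 1080 - 26280) = (13563 - 1*13321) - 1*(-25196) = (13563 - 13321) + 25196 = 242 + 25196 = 25438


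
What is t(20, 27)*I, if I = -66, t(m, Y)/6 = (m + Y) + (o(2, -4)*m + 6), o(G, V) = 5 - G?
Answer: -44748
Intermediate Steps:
t(m, Y) = 36 + 6*Y + 24*m (t(m, Y) = 6*((m + Y) + ((5 - 1*2)*m + 6)) = 6*((Y + m) + ((5 - 2)*m + 6)) = 6*((Y + m) + (3*m + 6)) = 6*((Y + m) + (6 + 3*m)) = 6*(6 + Y + 4*m) = 36 + 6*Y + 24*m)
t(20, 27)*I = (36 + 6*27 + 24*20)*(-66) = (36 + 162 + 480)*(-66) = 678*(-66) = -44748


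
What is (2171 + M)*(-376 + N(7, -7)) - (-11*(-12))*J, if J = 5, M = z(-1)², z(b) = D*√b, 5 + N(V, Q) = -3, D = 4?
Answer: -828180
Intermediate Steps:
N(V, Q) = -8 (N(V, Q) = -5 - 3 = -8)
z(b) = 4*√b
M = -16 (M = (4*√(-1))² = (4*I)² = -16)
(2171 + M)*(-376 + N(7, -7)) - (-11*(-12))*J = (2171 - 16)*(-376 - 8) - (-11*(-12))*5 = 2155*(-384) - 132*5 = -827520 - 1*660 = -827520 - 660 = -828180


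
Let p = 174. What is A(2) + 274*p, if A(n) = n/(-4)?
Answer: 95351/2 ≈ 47676.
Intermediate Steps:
A(n) = -n/4 (A(n) = n*(-¼) = -n/4)
A(2) + 274*p = -¼*2 + 274*174 = -½ + 47676 = 95351/2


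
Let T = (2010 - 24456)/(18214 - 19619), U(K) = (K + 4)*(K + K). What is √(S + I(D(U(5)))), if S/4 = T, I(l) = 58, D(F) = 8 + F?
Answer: √240639970/1405 ≈ 11.041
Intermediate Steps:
U(K) = 2*K*(4 + K) (U(K) = (4 + K)*(2*K) = 2*K*(4 + K))
T = 22446/1405 (T = -22446/(-1405) = -22446*(-1/1405) = 22446/1405 ≈ 15.976)
S = 89784/1405 (S = 4*(22446/1405) = 89784/1405 ≈ 63.903)
√(S + I(D(U(5)))) = √(89784/1405 + 58) = √(171274/1405) = √240639970/1405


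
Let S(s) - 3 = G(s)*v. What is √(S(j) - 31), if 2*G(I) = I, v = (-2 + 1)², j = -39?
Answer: I*√190/2 ≈ 6.892*I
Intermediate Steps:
v = 1 (v = (-1)² = 1)
G(I) = I/2
S(s) = 3 + s/2 (S(s) = 3 + (s/2)*1 = 3 + s/2)
√(S(j) - 31) = √((3 + (½)*(-39)) - 31) = √((3 - 39/2) - 31) = √(-33/2 - 31) = √(-95/2) = I*√190/2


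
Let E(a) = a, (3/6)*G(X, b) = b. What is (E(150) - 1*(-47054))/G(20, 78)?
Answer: 11801/39 ≈ 302.59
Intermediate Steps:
G(X, b) = 2*b
(E(150) - 1*(-47054))/G(20, 78) = (150 - 1*(-47054))/((2*78)) = (150 + 47054)/156 = 47204*(1/156) = 11801/39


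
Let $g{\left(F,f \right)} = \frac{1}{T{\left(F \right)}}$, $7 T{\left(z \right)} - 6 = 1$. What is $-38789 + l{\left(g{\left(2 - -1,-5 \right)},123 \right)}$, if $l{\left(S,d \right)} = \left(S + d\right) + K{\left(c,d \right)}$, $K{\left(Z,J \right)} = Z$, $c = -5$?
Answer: $-38670$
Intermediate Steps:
$T{\left(z \right)} = 1$ ($T{\left(z \right)} = \frac{6}{7} + \frac{1}{7} \cdot 1 = \frac{6}{7} + \frac{1}{7} = 1$)
$g{\left(F,f \right)} = 1$ ($g{\left(F,f \right)} = 1^{-1} = 1$)
$l{\left(S,d \right)} = -5 + S + d$ ($l{\left(S,d \right)} = \left(S + d\right) - 5 = -5 + S + d$)
$-38789 + l{\left(g{\left(2 - -1,-5 \right)},123 \right)} = -38789 + \left(-5 + 1 + 123\right) = -38789 + 119 = -38670$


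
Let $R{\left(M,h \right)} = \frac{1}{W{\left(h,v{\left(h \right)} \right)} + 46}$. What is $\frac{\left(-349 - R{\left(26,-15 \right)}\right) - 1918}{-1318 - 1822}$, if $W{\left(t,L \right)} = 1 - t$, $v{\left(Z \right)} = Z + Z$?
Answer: $\frac{28111}{38936} \approx 0.72198$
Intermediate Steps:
$v{\left(Z \right)} = 2 Z$
$R{\left(M,h \right)} = \frac{1}{47 - h}$ ($R{\left(M,h \right)} = \frac{1}{\left(1 - h\right) + 46} = \frac{1}{47 - h}$)
$\frac{\left(-349 - R{\left(26,-15 \right)}\right) - 1918}{-1318 - 1822} = \frac{\left(-349 - - \frac{1}{-47 - 15}\right) - 1918}{-1318 - 1822} = \frac{\left(-349 - - \frac{1}{-62}\right) - 1918}{-3140} = \left(\left(-349 - \left(-1\right) \left(- \frac{1}{62}\right)\right) - 1918\right) \left(- \frac{1}{3140}\right) = \left(\left(-349 - \frac{1}{62}\right) - 1918\right) \left(- \frac{1}{3140}\right) = \left(- \frac{21639}{62} - 1918\right) \left(- \frac{1}{3140}\right) = \left(- \frac{140555}{62}\right) \left(- \frac{1}{3140}\right) = \frac{28111}{38936}$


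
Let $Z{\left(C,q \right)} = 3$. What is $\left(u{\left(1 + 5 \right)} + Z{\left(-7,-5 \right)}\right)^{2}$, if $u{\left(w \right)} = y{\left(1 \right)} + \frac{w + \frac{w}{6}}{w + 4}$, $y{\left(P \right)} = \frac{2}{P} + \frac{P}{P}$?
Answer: $\frac{4489}{100} \approx 44.89$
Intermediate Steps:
$y{\left(P \right)} = 1 + \frac{2}{P}$ ($y{\left(P \right)} = \frac{2}{P} + 1 = 1 + \frac{2}{P}$)
$u{\left(w \right)} = 3 + \frac{7 w}{6 \left(4 + w\right)}$ ($u{\left(w \right)} = \frac{2 + 1}{1} + \frac{w + \frac{w}{6}}{w + 4} = 1 \cdot 3 + \frac{w + w \frac{1}{6}}{4 + w} = 3 + \frac{w + \frac{w}{6}}{4 + w} = 3 + \frac{\frac{7}{6} w}{4 + w} = 3 + \frac{7 w}{6 \left(4 + w\right)}$)
$\left(u{\left(1 + 5 \right)} + Z{\left(-7,-5 \right)}\right)^{2} = \left(\frac{72 + 25 \left(1 + 5\right)}{6 \left(4 + \left(1 + 5\right)\right)} + 3\right)^{2} = \left(\frac{72 + 25 \cdot 6}{6 \left(4 + 6\right)} + 3\right)^{2} = \left(\frac{72 + 150}{6 \cdot 10} + 3\right)^{2} = \left(\frac{1}{6} \cdot \frac{1}{10} \cdot 222 + 3\right)^{2} = \left(\frac{37}{10} + 3\right)^{2} = \left(\frac{67}{10}\right)^{2} = \frac{4489}{100}$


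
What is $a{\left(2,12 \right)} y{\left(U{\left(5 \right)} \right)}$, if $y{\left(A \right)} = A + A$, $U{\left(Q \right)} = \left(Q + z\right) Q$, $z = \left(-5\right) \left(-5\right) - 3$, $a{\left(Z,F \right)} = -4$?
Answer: $-1080$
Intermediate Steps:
$z = 22$ ($z = 25 - 3 = 22$)
$U{\left(Q \right)} = Q \left(22 + Q\right)$ ($U{\left(Q \right)} = \left(Q + 22\right) Q = \left(22 + Q\right) Q = Q \left(22 + Q\right)$)
$y{\left(A \right)} = 2 A$
$a{\left(2,12 \right)} y{\left(U{\left(5 \right)} \right)} = - 4 \cdot 2 \cdot 5 \left(22 + 5\right) = - 4 \cdot 2 \cdot 5 \cdot 27 = - 4 \cdot 2 \cdot 135 = \left(-4\right) 270 = -1080$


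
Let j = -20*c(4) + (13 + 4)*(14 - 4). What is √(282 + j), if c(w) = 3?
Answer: 14*√2 ≈ 19.799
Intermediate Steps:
j = 110 (j = -20*3 + (13 + 4)*(14 - 4) = -60 + 17*10 = -60 + 170 = 110)
√(282 + j) = √(282 + 110) = √392 = 14*√2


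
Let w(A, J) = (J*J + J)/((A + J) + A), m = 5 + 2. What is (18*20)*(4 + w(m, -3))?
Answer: 18000/11 ≈ 1636.4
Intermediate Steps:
m = 7
w(A, J) = (J + J²)/(J + 2*A) (w(A, J) = (J² + J)/(J + 2*A) = (J + J²)/(J + 2*A))
(18*20)*(4 + w(m, -3)) = (18*20)*(4 - 3*(1 - 3)/(-3 + 2*7)) = 360*(4 - 3*(-2)/(-3 + 14)) = 360*(4 - 3*(-2)/11) = 360*(4 - 3*1/11*(-2)) = 360*(4 + 6/11) = 360*(50/11) = 18000/11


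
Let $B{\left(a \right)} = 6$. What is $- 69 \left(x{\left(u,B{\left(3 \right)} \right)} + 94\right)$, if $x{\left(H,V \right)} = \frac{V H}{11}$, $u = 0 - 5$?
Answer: $- \frac{69276}{11} \approx -6297.8$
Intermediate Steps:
$u = -5$ ($u = 0 - 5 = -5$)
$x{\left(H,V \right)} = \frac{H V}{11}$ ($x{\left(H,V \right)} = H V \frac{1}{11} = \frac{H V}{11}$)
$- 69 \left(x{\left(u,B{\left(3 \right)} \right)} + 94\right) = - 69 \left(\frac{1}{11} \left(-5\right) 6 + 94\right) = - 69 \left(- \frac{30}{11} + 94\right) = \left(-69\right) \frac{1004}{11} = - \frac{69276}{11}$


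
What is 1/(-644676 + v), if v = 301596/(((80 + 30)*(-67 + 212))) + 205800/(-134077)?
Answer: -1069264075/689310309526254 ≈ -1.5512e-6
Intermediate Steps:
v = 18577288446/1069264075 (v = 301596/((110*145)) + 205800*(-1/134077) = 301596/15950 - 205800/134077 = 301596*(1/15950) - 205800/134077 = 150798/7975 - 205800/134077 = 18577288446/1069264075 ≈ 17.374)
1/(-644676 + v) = 1/(-644676 + 18577288446/1069264075) = 1/(-689310309526254/1069264075) = -1069264075/689310309526254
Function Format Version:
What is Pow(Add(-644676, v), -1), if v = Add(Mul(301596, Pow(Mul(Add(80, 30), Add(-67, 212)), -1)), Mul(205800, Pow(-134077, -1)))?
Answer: Rational(-1069264075, 689310309526254) ≈ -1.5512e-6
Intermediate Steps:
v = Rational(18577288446, 1069264075) (v = Add(Mul(301596, Pow(Mul(110, 145), -1)), Mul(205800, Rational(-1, 134077))) = Add(Mul(301596, Pow(15950, -1)), Rational(-205800, 134077)) = Add(Mul(301596, Rational(1, 15950)), Rational(-205800, 134077)) = Add(Rational(150798, 7975), Rational(-205800, 134077)) = Rational(18577288446, 1069264075) ≈ 17.374)
Pow(Add(-644676, v), -1) = Pow(Add(-644676, Rational(18577288446, 1069264075)), -1) = Pow(Rational(-689310309526254, 1069264075), -1) = Rational(-1069264075, 689310309526254)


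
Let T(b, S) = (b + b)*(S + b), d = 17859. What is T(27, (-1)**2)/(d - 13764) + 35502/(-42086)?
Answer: -648783/1367795 ≈ -0.47433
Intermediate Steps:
T(b, S) = 2*b*(S + b) (T(b, S) = (2*b)*(S + b) = 2*b*(S + b))
T(27, (-1)**2)/(d - 13764) + 35502/(-42086) = (2*27*((-1)**2 + 27))/(17859 - 13764) + 35502/(-42086) = (2*27*(1 + 27))/4095 + 35502*(-1/42086) = (2*27*28)*(1/4095) - 17751/21043 = 1512*(1/4095) - 17751/21043 = 24/65 - 17751/21043 = -648783/1367795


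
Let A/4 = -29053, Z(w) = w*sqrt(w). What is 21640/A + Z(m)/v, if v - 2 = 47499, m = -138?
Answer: -5410/29053 - 138*I*sqrt(138)/47501 ≈ -0.18621 - 0.034128*I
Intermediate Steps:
v = 47501 (v = 2 + 47499 = 47501)
Z(w) = w**(3/2)
A = -116212 (A = 4*(-29053) = -116212)
21640/A + Z(m)/v = 21640/(-116212) + (-138)**(3/2)/47501 = 21640*(-1/116212) - 138*I*sqrt(138)*(1/47501) = -5410/29053 - 138*I*sqrt(138)/47501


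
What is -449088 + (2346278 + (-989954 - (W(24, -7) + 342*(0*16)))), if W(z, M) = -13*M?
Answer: 907145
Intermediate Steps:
-449088 + (2346278 + (-989954 - (W(24, -7) + 342*(0*16)))) = -449088 + (2346278 + (-989954 - (-13*(-7) + 342*(0*16)))) = -449088 + (2346278 + (-989954 - (91 + 342*0))) = -449088 + (2346278 + (-989954 - (91 + 0))) = -449088 + (2346278 + (-989954 - 1*91)) = -449088 + (2346278 + (-989954 - 91)) = -449088 + (2346278 - 990045) = -449088 + 1356233 = 907145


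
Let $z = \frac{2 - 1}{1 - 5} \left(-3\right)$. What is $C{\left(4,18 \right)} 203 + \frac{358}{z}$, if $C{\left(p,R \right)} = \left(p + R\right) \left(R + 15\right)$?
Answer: $\frac{443566}{3} \approx 1.4786 \cdot 10^{5}$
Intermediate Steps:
$C{\left(p,R \right)} = \left(15 + R\right) \left(R + p\right)$ ($C{\left(p,R \right)} = \left(R + p\right) \left(15 + R\right) = \left(15 + R\right) \left(R + p\right)$)
$z = \frac{3}{4}$ ($z = 1 \frac{1}{-4} \left(-3\right) = 1 \left(- \frac{1}{4}\right) \left(-3\right) = \left(- \frac{1}{4}\right) \left(-3\right) = \frac{3}{4} \approx 0.75$)
$C{\left(4,18 \right)} 203 + \frac{358}{z} = \left(18^{2} + 15 \cdot 18 + 15 \cdot 4 + 18 \cdot 4\right) 203 + \frac{358}{\frac{3}{4}} = \left(324 + 270 + 60 + 72\right) 203 + 358 \cdot \frac{4}{3} = 726 \cdot 203 + \frac{1432}{3} = 147378 + \frac{1432}{3} = \frac{443566}{3}$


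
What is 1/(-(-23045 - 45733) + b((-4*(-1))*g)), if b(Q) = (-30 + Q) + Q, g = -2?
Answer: 1/68732 ≈ 1.4549e-5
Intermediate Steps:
b(Q) = -30 + 2*Q
1/(-(-23045 - 45733) + b((-4*(-1))*g)) = 1/(-(-23045 - 45733) + (-30 + 2*(-4*(-1)*(-2)))) = 1/(-1*(-68778) + (-30 + 2*(4*(-2)))) = 1/(68778 + (-30 + 2*(-8))) = 1/(68778 + (-30 - 16)) = 1/(68778 - 46) = 1/68732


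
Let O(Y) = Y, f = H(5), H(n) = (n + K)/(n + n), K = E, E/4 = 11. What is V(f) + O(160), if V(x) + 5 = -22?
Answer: 133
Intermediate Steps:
E = 44 (E = 4*11 = 44)
K = 44
H(n) = (44 + n)/(2*n) (H(n) = (n + 44)/(n + n) = (44 + n)/((2*n)) = (44 + n)*(1/(2*n)) = (44 + n)/(2*n))
f = 49/10 (f = (½)*(44 + 5)/5 = (½)*(⅕)*49 = 49/10 ≈ 4.9000)
V(x) = -27 (V(x) = -5 - 22 = -27)
V(f) + O(160) = -27 + 160 = 133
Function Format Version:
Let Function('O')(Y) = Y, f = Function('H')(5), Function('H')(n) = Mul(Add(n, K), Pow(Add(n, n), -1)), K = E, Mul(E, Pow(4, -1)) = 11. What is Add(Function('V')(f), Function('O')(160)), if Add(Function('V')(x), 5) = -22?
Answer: 133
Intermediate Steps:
E = 44 (E = Mul(4, 11) = 44)
K = 44
Function('H')(n) = Mul(Rational(1, 2), Pow(n, -1), Add(44, n)) (Function('H')(n) = Mul(Add(n, 44), Pow(Add(n, n), -1)) = Mul(Add(44, n), Pow(Mul(2, n), -1)) = Mul(Add(44, n), Mul(Rational(1, 2), Pow(n, -1))) = Mul(Rational(1, 2), Pow(n, -1), Add(44, n)))
f = Rational(49, 10) (f = Mul(Rational(1, 2), Pow(5, -1), Add(44, 5)) = Mul(Rational(1, 2), Rational(1, 5), 49) = Rational(49, 10) ≈ 4.9000)
Function('V')(x) = -27 (Function('V')(x) = Add(-5, -22) = -27)
Add(Function('V')(f), Function('O')(160)) = Add(-27, 160) = 133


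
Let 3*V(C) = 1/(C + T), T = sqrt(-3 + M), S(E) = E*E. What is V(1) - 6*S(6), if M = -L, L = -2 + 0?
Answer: -1295/6 - I/6 ≈ -215.83 - 0.16667*I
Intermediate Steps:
L = -2
S(E) = E**2
M = 2 (M = -1*(-2) = 2)
T = I (T = sqrt(-3 + 2) = sqrt(-1) = I ≈ 1.0*I)
V(C) = 1/(3*(I + C)) (V(C) = 1/(3*(C + I)) = 1/(3*(I + C)))
V(1) - 6*S(6) = 1/(3*(I + 1)) - 6*6**2 = 1/(3*(1 + I)) - 6*36 = ((1 - I)/2)/3 - 216 = (1 - I)/6 - 216 = -216 + (1 - I)/6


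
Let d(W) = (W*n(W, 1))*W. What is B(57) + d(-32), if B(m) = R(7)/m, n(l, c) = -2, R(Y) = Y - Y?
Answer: -2048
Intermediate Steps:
R(Y) = 0
B(m) = 0 (B(m) = 0/m = 0)
d(W) = -2*W² (d(W) = (W*(-2))*W = (-2*W)*W = -2*W²)
B(57) + d(-32) = 0 - 2*(-32)² = 0 - 2*1024 = 0 - 2048 = -2048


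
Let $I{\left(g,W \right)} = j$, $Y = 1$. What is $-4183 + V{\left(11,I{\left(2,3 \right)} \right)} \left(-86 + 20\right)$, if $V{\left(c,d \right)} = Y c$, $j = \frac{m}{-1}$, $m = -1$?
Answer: $-4909$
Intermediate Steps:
$j = 1$ ($j = - \frac{1}{-1} = \left(-1\right) \left(-1\right) = 1$)
$I{\left(g,W \right)} = 1$
$V{\left(c,d \right)} = c$ ($V{\left(c,d \right)} = 1 c = c$)
$-4183 + V{\left(11,I{\left(2,3 \right)} \right)} \left(-86 + 20\right) = -4183 + 11 \left(-86 + 20\right) = -4183 + 11 \left(-66\right) = -4183 - 726 = -4909$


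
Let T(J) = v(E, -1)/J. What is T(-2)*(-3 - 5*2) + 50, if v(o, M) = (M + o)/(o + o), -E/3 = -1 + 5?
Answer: 2569/48 ≈ 53.521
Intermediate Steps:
E = -12 (E = -3*(-1 + 5) = -3*4 = -12)
v(o, M) = (M + o)/(2*o) (v(o, M) = (M + o)/((2*o)) = (M + o)*(1/(2*o)) = (M + o)/(2*o))
T(J) = 13/(24*J) (T(J) = ((½)*(-1 - 12)/(-12))/J = ((½)*(-1/12)*(-13))/J = 13/(24*J))
T(-2)*(-3 - 5*2) + 50 = ((13/24)/(-2))*(-3 - 5*2) + 50 = ((13/24)*(-½))*(-3 - 10) + 50 = -13/48*(-13) + 50 = 169/48 + 50 = 2569/48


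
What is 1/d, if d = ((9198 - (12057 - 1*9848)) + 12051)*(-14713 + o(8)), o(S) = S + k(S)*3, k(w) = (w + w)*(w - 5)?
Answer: -1/277241440 ≈ -3.6070e-9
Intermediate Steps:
k(w) = 2*w*(-5 + w) (k(w) = (2*w)*(-5 + w) = 2*w*(-5 + w))
o(S) = S + 6*S*(-5 + S) (o(S) = S + (2*S*(-5 + S))*3 = S + 6*S*(-5 + S))
d = -277241440 (d = ((9198 - (12057 - 1*9848)) + 12051)*(-14713 + 8*(-29 + 6*8)) = ((9198 - (12057 - 9848)) + 12051)*(-14713 + 8*(-29 + 48)) = ((9198 - 1*2209) + 12051)*(-14713 + 8*19) = ((9198 - 2209) + 12051)*(-14713 + 152) = (6989 + 12051)*(-14561) = 19040*(-14561) = -277241440)
1/d = 1/(-277241440) = -1/277241440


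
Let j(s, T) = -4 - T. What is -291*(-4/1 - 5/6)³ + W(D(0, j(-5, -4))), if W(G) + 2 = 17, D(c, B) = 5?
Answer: 2366813/72 ≈ 32872.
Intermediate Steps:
W(G) = 15 (W(G) = -2 + 17 = 15)
-291*(-4/1 - 5/6)³ + W(D(0, j(-5, -4))) = -291*(-4/1 - 5/6)³ + 15 = -291*(-4*1 - 5*⅙)³ + 15 = -291*(-4 - ⅚)³ + 15 = -291*(-29/6)³ + 15 = -291*(-24389/216) + 15 = 2365733/72 + 15 = 2366813/72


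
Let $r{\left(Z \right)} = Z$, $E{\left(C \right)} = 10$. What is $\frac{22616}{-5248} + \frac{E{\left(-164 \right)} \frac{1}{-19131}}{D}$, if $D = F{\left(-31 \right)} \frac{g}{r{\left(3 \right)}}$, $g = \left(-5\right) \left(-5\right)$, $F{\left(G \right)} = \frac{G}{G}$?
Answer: $- \frac{90140207}{20916560} \approx -4.3095$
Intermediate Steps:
$F{\left(G \right)} = 1$
$g = 25$
$D = \frac{25}{3}$ ($D = 1 \cdot \frac{25}{3} = \frac{25}{3} \approx 8.3333$)
$\frac{22616}{-5248} + \frac{E{\left(-164 \right)} \frac{1}{-19131}}{D} = \frac{22616}{-5248} + \frac{10 \frac{1}{-19131}}{\frac{25}{3}} = 22616 \left(- \frac{1}{5248}\right) + 10 \left(- \frac{1}{19131}\right) \frac{3}{25} = - \frac{2827}{656} - \frac{2}{31885} = - \frac{90140207}{20916560}$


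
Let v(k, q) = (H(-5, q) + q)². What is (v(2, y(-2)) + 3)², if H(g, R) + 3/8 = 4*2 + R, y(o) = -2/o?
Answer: 37466641/4096 ≈ 9147.1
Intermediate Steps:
H(g, R) = 61/8 + R (H(g, R) = -3/8 + (4*2 + R) = -3/8 + (8 + R) = 61/8 + R)
v(k, q) = (61/8 + 2*q)² (v(k, q) = ((61/8 + q) + q)² = (61/8 + 2*q)²)
(v(2, y(-2)) + 3)² = ((61 + 16*(-2/(-2)))²/64 + 3)² = ((61 + 16*(-2*(-½)))²/64 + 3)² = ((61 + 16*1)²/64 + 3)² = ((61 + 16)²/64 + 3)² = ((1/64)*77² + 3)² = ((1/64)*5929 + 3)² = (5929/64 + 3)² = (6121/64)² = 37466641/4096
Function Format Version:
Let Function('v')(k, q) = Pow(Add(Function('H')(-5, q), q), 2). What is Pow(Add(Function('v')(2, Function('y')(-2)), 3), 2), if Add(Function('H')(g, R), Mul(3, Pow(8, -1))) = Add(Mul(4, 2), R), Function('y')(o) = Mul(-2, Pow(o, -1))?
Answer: Rational(37466641, 4096) ≈ 9147.1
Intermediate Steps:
Function('H')(g, R) = Add(Rational(61, 8), R) (Function('H')(g, R) = Add(Rational(-3, 8), Add(Mul(4, 2), R)) = Add(Rational(-3, 8), Add(8, R)) = Add(Rational(61, 8), R))
Function('v')(k, q) = Pow(Add(Rational(61, 8), Mul(2, q)), 2) (Function('v')(k, q) = Pow(Add(Add(Rational(61, 8), q), q), 2) = Pow(Add(Rational(61, 8), Mul(2, q)), 2))
Pow(Add(Function('v')(2, Function('y')(-2)), 3), 2) = Pow(Add(Mul(Rational(1, 64), Pow(Add(61, Mul(16, Mul(-2, Pow(-2, -1)))), 2)), 3), 2) = Pow(Add(Mul(Rational(1, 64), Pow(Add(61, Mul(16, Mul(-2, Rational(-1, 2)))), 2)), 3), 2) = Pow(Add(Mul(Rational(1, 64), Pow(Add(61, Mul(16, 1)), 2)), 3), 2) = Pow(Add(Mul(Rational(1, 64), Pow(Add(61, 16), 2)), 3), 2) = Pow(Add(Mul(Rational(1, 64), Pow(77, 2)), 3), 2) = Pow(Add(Mul(Rational(1, 64), 5929), 3), 2) = Pow(Add(Rational(5929, 64), 3), 2) = Pow(Rational(6121, 64), 2) = Rational(37466641, 4096)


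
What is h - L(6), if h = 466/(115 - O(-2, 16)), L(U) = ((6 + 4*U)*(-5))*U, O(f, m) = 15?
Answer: 45233/50 ≈ 904.66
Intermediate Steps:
L(U) = U*(-30 - 20*U) (L(U) = (-30 - 20*U)*U = U*(-30 - 20*U))
h = 233/50 (h = 466/(115 - 1*15) = 466/(115 - 15) = 466/100 = 466*(1/100) = 233/50 ≈ 4.6600)
h - L(6) = 233/50 - (-10)*6*(3 + 2*6) = 233/50 - (-10)*6*(3 + 12) = 233/50 - (-10)*6*15 = 233/50 - 1*(-900) = 233/50 + 900 = 45233/50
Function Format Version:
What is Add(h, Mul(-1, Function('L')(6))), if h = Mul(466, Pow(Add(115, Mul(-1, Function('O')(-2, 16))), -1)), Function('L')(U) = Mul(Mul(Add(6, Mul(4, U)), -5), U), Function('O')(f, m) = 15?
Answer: Rational(45233, 50) ≈ 904.66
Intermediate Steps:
Function('L')(U) = Mul(U, Add(-30, Mul(-20, U))) (Function('L')(U) = Mul(Add(-30, Mul(-20, U)), U) = Mul(U, Add(-30, Mul(-20, U))))
h = Rational(233, 50) (h = Mul(466, Pow(Add(115, Mul(-1, 15)), -1)) = Mul(466, Pow(Add(115, -15), -1)) = Mul(466, Pow(100, -1)) = Mul(466, Rational(1, 100)) = Rational(233, 50) ≈ 4.6600)
Add(h, Mul(-1, Function('L')(6))) = Add(Rational(233, 50), Mul(-1, Mul(-10, 6, Add(3, Mul(2, 6))))) = Add(Rational(233, 50), Mul(-1, Mul(-10, 6, Add(3, 12)))) = Add(Rational(233, 50), Mul(-1, Mul(-10, 6, 15))) = Add(Rational(233, 50), Mul(-1, -900)) = Add(Rational(233, 50), 900) = Rational(45233, 50)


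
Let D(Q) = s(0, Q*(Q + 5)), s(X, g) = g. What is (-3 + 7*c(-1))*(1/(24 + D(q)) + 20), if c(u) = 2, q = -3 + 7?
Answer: 13211/60 ≈ 220.18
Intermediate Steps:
q = 4
D(Q) = Q*(5 + Q) (D(Q) = Q*(Q + 5) = Q*(5 + Q))
(-3 + 7*c(-1))*(1/(24 + D(q)) + 20) = (-3 + 7*2)*(1/(24 + 4*(5 + 4)) + 20) = (-3 + 14)*(1/(24 + 4*9) + 20) = 11*(1/(24 + 36) + 20) = 11*(1/60 + 20) = 11*(1201/60) = 13211/60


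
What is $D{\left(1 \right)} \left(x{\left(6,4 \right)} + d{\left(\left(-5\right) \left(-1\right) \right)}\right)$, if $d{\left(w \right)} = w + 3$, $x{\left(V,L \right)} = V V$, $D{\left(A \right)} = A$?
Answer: $44$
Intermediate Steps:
$x{\left(V,L \right)} = V^{2}$
$d{\left(w \right)} = 3 + w$
$D{\left(1 \right)} \left(x{\left(6,4 \right)} + d{\left(\left(-5\right) \left(-1\right) \right)}\right) = 1 \left(6^{2} + \left(3 - -5\right)\right) = 1 \left(36 + \left(3 + 5\right)\right) = 1 \left(36 + 8\right) = 1 \cdot 44 = 44$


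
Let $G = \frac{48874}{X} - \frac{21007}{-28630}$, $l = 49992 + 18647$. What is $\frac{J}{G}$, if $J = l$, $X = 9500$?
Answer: $\frac{66674208625}{5710104} \approx 11677.0$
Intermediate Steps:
$l = 68639$
$G = \frac{5710104}{971375}$ ($G = \frac{48874}{9500} - \frac{21007}{-28630} = 48874 \cdot \frac{1}{9500} - - \frac{3001}{4090} = \frac{24437}{4750} + \frac{3001}{4090} = \frac{5710104}{971375} \approx 5.8784$)
$J = 68639$
$\frac{J}{G} = \frac{68639}{\frac{5710104}{971375}} = 68639 \cdot \frac{971375}{5710104} = \frac{66674208625}{5710104}$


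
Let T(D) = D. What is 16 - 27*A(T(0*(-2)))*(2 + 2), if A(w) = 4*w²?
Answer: 16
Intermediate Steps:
16 - 27*A(T(0*(-2)))*(2 + 2) = 16 - 27*4*(0*(-2))²*(2 + 2) = 16 - 27*4*0²*4 = 16 - 27*4*0*4 = 16 - 0*4 = 16 - 27*0 = 16 + 0 = 16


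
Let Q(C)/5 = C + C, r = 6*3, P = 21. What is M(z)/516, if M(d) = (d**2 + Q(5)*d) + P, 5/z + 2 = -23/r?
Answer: -61433/598732 ≈ -0.10261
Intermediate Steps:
r = 18
z = -90/59 (z = 5/(-2 - 23/18) = 5/(-59/18) = 5*(-18/59) = -90/59 ≈ -1.5254)
Q(C) = 10*C (Q(C) = 5*(C + C) = 5*(2*C) = 10*C)
M(d) = 21 + d**2 + 50*d (M(d) = (d**2 + (10*5)*d) + 21 = (d**2 + 50*d) + 21 = 21 + d**2 + 50*d)
M(z)/516 = (21 + (-90/59)**2 + 50*(-90/59))/516 = (21 + 8100/3481 - 4500/59)*(1/516) = -184299/3481*1/516 = -61433/598732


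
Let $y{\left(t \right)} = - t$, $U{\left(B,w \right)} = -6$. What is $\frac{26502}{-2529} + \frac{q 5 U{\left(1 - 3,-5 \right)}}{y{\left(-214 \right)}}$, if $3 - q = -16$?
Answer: $- \frac{1185493}{90201} \approx -13.143$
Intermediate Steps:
$q = 19$ ($q = 3 - -16 = 3 + 16 = 19$)
$\frac{26502}{-2529} + \frac{q 5 U{\left(1 - 3,-5 \right)}}{y{\left(-214 \right)}} = \frac{26502}{-2529} + \frac{19 \cdot 5 \left(-6\right)}{\left(-1\right) \left(-214\right)} = 26502 \left(- \frac{1}{2529}\right) + \frac{95 \left(-6\right)}{214} = - \frac{8834}{843} - \frac{285}{107} = - \frac{1185493}{90201}$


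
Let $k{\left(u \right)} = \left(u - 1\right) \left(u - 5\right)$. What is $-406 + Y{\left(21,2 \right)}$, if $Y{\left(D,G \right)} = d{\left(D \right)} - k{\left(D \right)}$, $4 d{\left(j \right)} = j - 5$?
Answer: $-722$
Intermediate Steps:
$d{\left(j \right)} = - \frac{5}{4} + \frac{j}{4}$ ($d{\left(j \right)} = \frac{j - 5}{4} = \frac{-5 + j}{4} = - \frac{5}{4} + \frac{j}{4}$)
$k{\left(u \right)} = \left(-1 + u\right) \left(-5 + u\right)$
$Y{\left(D,G \right)} = - \frac{25}{4} - D^{2} + \frac{25 D}{4}$ ($Y{\left(D,G \right)} = \left(- \frac{5}{4} + \frac{D}{4}\right) - \left(5 + D^{2} - 6 D\right) = - \frac{25}{4} - D^{2} + \frac{25 D}{4}$)
$-406 + Y{\left(21,2 \right)} = -406 - 316 = -722$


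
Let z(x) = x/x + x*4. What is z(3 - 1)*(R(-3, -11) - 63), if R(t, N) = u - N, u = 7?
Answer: -405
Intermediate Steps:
R(t, N) = 7 - N
z(x) = 1 + 4*x
z(3 - 1)*(R(-3, -11) - 63) = (1 + 4*(3 - 1))*((7 - 1*(-11)) - 63) = (1 + 4*2)*((7 + 11) - 63) = (1 + 8)*(18 - 63) = 9*(-45) = -405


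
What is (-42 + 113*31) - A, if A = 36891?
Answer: -33430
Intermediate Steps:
(-42 + 113*31) - A = (-42 + 113*31) - 1*36891 = (-42 + 3503) - 36891 = 3461 - 36891 = -33430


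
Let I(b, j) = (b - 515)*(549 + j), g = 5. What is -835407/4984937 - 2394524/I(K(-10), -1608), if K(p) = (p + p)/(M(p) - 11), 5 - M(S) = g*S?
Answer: -68159145264289/14966101882305 ≈ -4.5542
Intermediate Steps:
M(S) = 5 - 5*S
K(p) = 2*p/(-6 - 5*p) (K(p) = (p + p)/((5 - 5*p) - 11) = (2*p)/(-6 - 5*p) = 2*p/(-6 - 5*p))
I(b, j) = (-515 + b)*(549 + j)
-835407/4984937 - 2394524/I(K(-10), -1608) = -835407/4984937 - 2394524/(-282735 - 515*(-1608) + 549*(-2*(-10)/(6 + 5*(-10))) - 2*(-10)/(6 + 5*(-10))*(-1608)) = -835407*1/4984937 - 2394524/(-282735 + 828120 + 549*(-2*(-10)/(6 - 50)) - 2*(-10)/(6 - 50)*(-1608)) = -835407/4984937 - 2394524/(-282735 + 828120 + 549*(-2*(-10)/(-44)) - 2*(-10)/(-44)*(-1608)) = -835407/4984937 - 2394524/(-282735 + 828120 + 549*(-2*(-10)*(-1/44)) - 2*(-10)*(-1/44)*(-1608)) = -835407/4984937 - 2394524/(-282735 + 828120 + 549*(-5/11) - 5/11*(-1608)) = -835407/4984937 - 2394524/(-282735 + 828120 - 2745/11 + 8040/11) = -835407/4984937 - 2394524/6004530/11 = -835407/4984937 - 2394524*11/6004530 = -835407/4984937 - 13169882/3002265 = -68159145264289/14966101882305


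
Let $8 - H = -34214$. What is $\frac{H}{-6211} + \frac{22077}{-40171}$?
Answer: $- \frac{1511852209}{249502081} \approx -6.0595$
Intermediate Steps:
$H = 34222$ ($H = 8 - -34214 = 8 + 34214 = 34222$)
$\frac{H}{-6211} + \frac{22077}{-40171} = \frac{34222}{-6211} + \frac{22077}{-40171} = 34222 \left(- \frac{1}{6211}\right) + 22077 \left(- \frac{1}{40171}\right) = - \frac{34222}{6211} - \frac{22077}{40171} = - \frac{1511852209}{249502081}$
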